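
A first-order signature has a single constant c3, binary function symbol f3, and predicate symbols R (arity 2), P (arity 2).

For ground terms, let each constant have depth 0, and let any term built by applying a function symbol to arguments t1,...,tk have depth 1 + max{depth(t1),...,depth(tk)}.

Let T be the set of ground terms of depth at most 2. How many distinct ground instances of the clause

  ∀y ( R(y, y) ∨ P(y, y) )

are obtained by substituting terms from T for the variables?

Ground terms of depth ≤ 2:
  Let N_k count ground terms of depth at most k. Each non-constant term of depth ≤ k is some function symbol applied to depth-≤(k−1) arguments, giving N_k = 1 + N_{k-1}^2.
  N_0 = 1
  N_1 = 1 + 1^2 = 2
  N_2 = 1 + 2^2 = 5
So there are 5 ground terms available for substitution.
The clause has 1 distinct variable (y), which appears in the body. In the free term algebra distinct substitutions yield syntactically distinct ground instances.
Number of ground instances = 5.

5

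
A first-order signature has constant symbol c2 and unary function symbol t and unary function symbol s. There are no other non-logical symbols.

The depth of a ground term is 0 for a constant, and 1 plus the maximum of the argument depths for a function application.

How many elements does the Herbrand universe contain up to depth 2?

7

If N_k denotes the number of depth-≤k ground terms, the 1 constant gives N_0 = 1, and each function symbol of arity r contributes N_{k-1}^r new terms at level k: N_k = 1 + N_{k-1} + N_{k-1}.
N_0 = 1
N_1 = 1 + 1 + 1 = 3
N_2 = 1 + 3 + 3 = 7
Explicitly: c2, t(c2), t(t(c2)), t(s(c2)), s(c2), s(t(c2)), s(s(c2)).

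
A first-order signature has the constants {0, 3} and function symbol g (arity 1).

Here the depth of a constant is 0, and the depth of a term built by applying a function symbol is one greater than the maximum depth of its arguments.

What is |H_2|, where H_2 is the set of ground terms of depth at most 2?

Count level by level. With function symbols g/1, the terms of depth ≤ k are the 2 constants together with each function applied to depth-≤(k−1) tuples, so N_k = 2 + N_{k-1}.
N_0 = 2
N_1 = 2 + 2 = 4
N_2 = 2 + 4 = 6
Explicitly: 0, 3, g(0), g(3), g(g(0)), g(g(3)).

6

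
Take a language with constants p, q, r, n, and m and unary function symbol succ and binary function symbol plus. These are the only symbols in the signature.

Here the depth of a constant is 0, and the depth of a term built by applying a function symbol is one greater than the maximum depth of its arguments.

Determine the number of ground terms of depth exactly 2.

1230

Let N_k = |{terms of depth ≤ k}|. Then N_0 = 5 and N_k = 5 + N_{k-1} + N_{k-1}^2 for k ≥ 1 (one summand per function symbol, arity giving the exponent).
N_0 = 5
N_1 = 5 + 5 + 5^2 = 35
N_2 = 5 + 35 + 35^2 = 1265
Terms of depth exactly 2: N_2 − N_1 = 1265 − 35 = 1230.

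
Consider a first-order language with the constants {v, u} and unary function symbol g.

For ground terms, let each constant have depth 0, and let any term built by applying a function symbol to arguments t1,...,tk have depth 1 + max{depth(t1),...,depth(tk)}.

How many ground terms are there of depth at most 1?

Count level by level. With function symbols g/1, the terms of depth ≤ k are the 2 constants together with each function applied to depth-≤(k−1) tuples, so N_k = 2 + N_{k-1}.
N_0 = 2
N_1 = 2 + 2 = 4

4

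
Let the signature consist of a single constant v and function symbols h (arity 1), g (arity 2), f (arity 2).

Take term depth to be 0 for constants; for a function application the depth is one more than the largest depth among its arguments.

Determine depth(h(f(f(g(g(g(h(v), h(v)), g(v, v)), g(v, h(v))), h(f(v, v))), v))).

7

depth(h(v)) = 1 + depth(v) = 1 + 0 = 1
depth(g(h(v), h(v))) = 1 + max(1, 1) = 2
depth(g(v, v)) = 1 + max(0, 0) = 1
depth(g(g(h(v), h(v)), g(v, v))) = 1 + max(2, 1) = 3
depth(g(v, h(v))) = 1 + max(0, 1) = 2
depth(g(g(g(h(v), h(v)), g(v, v)), g(v, h(v)))) = 1 + max(3, 2) = 4
depth(f(v, v)) = 1 + max(0, 0) = 1
depth(h(f(v, v))) = 1 + depth(f(v, v)) = 1 + 1 = 2
depth(f(g(g(g(h(v), h(v)), g(v, v)), g(v, h(v))), h(f(v, v)))) = 1 + max(4, 2) = 5
depth(f(f(g(g(g(h(v), h(v)), g(v, v)), g(v, h(v))), h(f(v, v))), v)) = 1 + max(5, 0) = 6
depth(h(f(f(g(g(g(h(v), h(v)), g(v, v)), g(v, h(v))), h(f(v, v))), v))) = 1 + depth(f(f(g(g(g(h(v), h(v)), g(v, v)), g(v, h(v))), h(f(v, v))), v)) = 1 + 6 = 7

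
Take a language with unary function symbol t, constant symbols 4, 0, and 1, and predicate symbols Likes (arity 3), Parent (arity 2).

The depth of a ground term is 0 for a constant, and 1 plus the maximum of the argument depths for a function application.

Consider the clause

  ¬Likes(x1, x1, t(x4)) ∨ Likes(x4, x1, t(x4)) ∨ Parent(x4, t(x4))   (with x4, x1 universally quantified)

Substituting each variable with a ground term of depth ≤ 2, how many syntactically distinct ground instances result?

81

Ground terms of depth ≤ 2:
  Let N_k = |{terms of depth ≤ k}|. Then N_0 = 3 and N_k = 3 + N_{k-1} for k ≥ 1 (one summand per function symbol, arity giving the exponent).
  N_0 = 3
  N_1 = 3 + 3 = 6
  N_2 = 3 + 6 = 9
So there are 9 ground terms available for substitution.
The clause has 2 distinct variables (x4, x1), each appearing in the body. In the free term algebra distinct substitutions yield syntactically distinct ground instances.
Number of ground instances = 9^2 = 81.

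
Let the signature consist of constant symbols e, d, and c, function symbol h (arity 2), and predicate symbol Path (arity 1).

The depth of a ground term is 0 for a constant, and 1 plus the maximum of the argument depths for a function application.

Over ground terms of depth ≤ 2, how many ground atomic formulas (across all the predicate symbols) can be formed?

147

First count ground terms of depth ≤ 2.
Write N_k for the number of ground terms of depth ≤ k. A term of depth ≤ k is either a constant or a function symbol applied to arguments of depth ≤ k−1, so N_k = 3 + N_{k-1}^2.
N_0 = 3
N_1 = 3 + 3^2 = 12
N_2 = 3 + 12^2 = 147
So |H| = 147.
A ground atom is a predicate applied to a tuple of terms from H, so the count is the sum over predicates of |H|^arity:
  Path: 147
Total ground atoms: 147.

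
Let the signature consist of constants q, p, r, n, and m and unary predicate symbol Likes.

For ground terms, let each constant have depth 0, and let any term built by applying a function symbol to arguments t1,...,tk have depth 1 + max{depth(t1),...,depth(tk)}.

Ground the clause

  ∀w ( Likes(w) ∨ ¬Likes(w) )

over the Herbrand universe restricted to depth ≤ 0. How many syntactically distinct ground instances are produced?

Ground terms of depth ≤ 0:
  With no function symbols every ground term is a constant, so there are exactly 5 ground terms at every depth bound.
  N_0 = 5
  Explicitly: q, p, r, n, m.
So there are 5 ground terms available for substitution.
There is 1 variable to instantiate (w),  occurring in at least one literal, so different choices give different ground instances.
Number of ground instances = 5.

5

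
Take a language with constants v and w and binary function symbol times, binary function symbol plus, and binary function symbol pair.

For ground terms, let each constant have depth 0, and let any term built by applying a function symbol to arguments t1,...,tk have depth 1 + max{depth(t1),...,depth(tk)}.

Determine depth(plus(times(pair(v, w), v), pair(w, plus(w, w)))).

3

depth(pair(v, w)) = 1 + max(0, 0) = 1
depth(times(pair(v, w), v)) = 1 + max(1, 0) = 2
depth(plus(w, w)) = 1 + max(0, 0) = 1
depth(pair(w, plus(w, w))) = 1 + max(0, 1) = 2
depth(plus(times(pair(v, w), v), pair(w, plus(w, w)))) = 1 + max(2, 2) = 3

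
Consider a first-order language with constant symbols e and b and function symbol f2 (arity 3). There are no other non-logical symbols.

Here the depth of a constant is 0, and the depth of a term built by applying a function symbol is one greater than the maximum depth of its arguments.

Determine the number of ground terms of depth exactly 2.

Let N_k count ground terms of depth at most k. Each non-constant term of depth ≤ k is some function symbol applied to depth-≤(k−1) arguments, giving N_k = 2 + N_{k-1}^3.
N_0 = 2
N_1 = 2 + 2^3 = 10
N_2 = 2 + 10^3 = 1002
Terms of depth exactly 2: N_2 − N_1 = 1002 − 10 = 992.

992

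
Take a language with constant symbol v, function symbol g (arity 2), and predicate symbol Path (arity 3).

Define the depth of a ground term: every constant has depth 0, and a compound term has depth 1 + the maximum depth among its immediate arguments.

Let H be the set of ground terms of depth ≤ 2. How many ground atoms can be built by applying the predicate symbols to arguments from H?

125

First count ground terms of depth ≤ 2.
Let N_k count ground terms of depth at most k. Each non-constant term of depth ≤ k is some function symbol applied to depth-≤(k−1) arguments, giving N_k = 1 + N_{k-1}^2.
N_0 = 1
N_1 = 1 + 1^2 = 2
N_2 = 1 + 2^2 = 5
So |H| = 5.
A ground atom is a predicate applied to a tuple of terms from H, so the count is the sum over predicates of |H|^arity:
  Path: 5^3 = 125
Total ground atoms: 125.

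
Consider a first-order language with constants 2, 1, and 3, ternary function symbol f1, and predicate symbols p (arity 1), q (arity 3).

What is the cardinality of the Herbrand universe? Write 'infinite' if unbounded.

infinite

The signature has at least one function symbol (f1, arity 3) and at least one constant (2).
Iterating f1 gives infinitely many distinct ground terms: 2, f1(2, 2, 2), f1(f1(2, 2, 2), f1(2, 2, 2), f1(2, 2, 2)), ...
So the Herbrand universe is infinite.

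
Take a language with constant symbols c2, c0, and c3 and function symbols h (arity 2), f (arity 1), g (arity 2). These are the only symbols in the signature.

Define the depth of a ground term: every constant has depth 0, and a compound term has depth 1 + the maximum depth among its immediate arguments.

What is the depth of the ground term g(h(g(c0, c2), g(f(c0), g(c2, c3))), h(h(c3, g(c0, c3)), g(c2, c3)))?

depth(g(c0, c2)) = 1 + max(0, 0) = 1
depth(f(c0)) = 1 + depth(c0) = 1 + 0 = 1
depth(g(c2, c3)) = 1 + max(0, 0) = 1
depth(g(f(c0), g(c2, c3))) = 1 + max(1, 1) = 2
depth(h(g(c0, c2), g(f(c0), g(c2, c3)))) = 1 + max(1, 2) = 3
depth(g(c0, c3)) = 1 + max(0, 0) = 1
depth(h(c3, g(c0, c3))) = 1 + max(0, 1) = 2
depth(h(h(c3, g(c0, c3)), g(c2, c3))) = 1 + max(2, 1) = 3
depth(g(h(g(c0, c2), g(f(c0), g(c2, c3))), h(h(c3, g(c0, c3)), g(c2, c3)))) = 1 + max(3, 3) = 4

4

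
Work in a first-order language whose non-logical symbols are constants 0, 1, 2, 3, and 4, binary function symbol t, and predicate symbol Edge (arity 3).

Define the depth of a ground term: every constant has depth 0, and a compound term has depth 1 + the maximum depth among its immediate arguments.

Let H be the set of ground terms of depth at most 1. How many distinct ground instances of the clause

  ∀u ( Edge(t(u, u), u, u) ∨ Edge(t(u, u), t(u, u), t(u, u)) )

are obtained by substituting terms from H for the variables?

30

Ground terms of depth ≤ 1:
  Let N_k count ground terms of depth at most k. Each non-constant term of depth ≤ k is some function symbol applied to depth-≤(k−1) arguments, giving N_k = 5 + N_{k-1}^2.
  N_0 = 5
  N_1 = 5 + 5^2 = 30
So there are 30 ground terms available for substitution.
The body mentions the single quantified variable u; since ground terms form a free algebra, no two substitutions collapse to the same formula.
Number of ground instances = 30.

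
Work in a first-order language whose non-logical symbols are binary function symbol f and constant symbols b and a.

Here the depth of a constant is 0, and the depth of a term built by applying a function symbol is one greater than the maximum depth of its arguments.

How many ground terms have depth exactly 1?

4

Let N_k = |{terms of depth ≤ k}|. Then N_0 = 2 and N_k = 2 + N_{k-1}^2 for k ≥ 1 (one summand per function symbol, arity giving the exponent).
N_0 = 2
N_1 = 2 + 2^2 = 6
Terms of depth exactly 1: N_1 − N_0 = 6 − 2 = 4.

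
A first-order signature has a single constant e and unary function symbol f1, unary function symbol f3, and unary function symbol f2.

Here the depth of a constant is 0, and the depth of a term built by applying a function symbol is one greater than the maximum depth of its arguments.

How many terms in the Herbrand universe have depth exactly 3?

Write N_k for the number of ground terms of depth ≤ k. A term of depth ≤ k is either a constant or a function symbol applied to arguments of depth ≤ k−1, so N_k = 1 + N_{k-1} + N_{k-1} + N_{k-1}.
N_0 = 1
N_1 = 1 + 1 + 1 + 1 = 4
N_2 = 1 + 4 + 4 + 4 = 13
N_3 = 1 + 13 + 13 + 13 = 40
Terms of depth exactly 3: N_3 − N_2 = 40 − 13 = 27.

27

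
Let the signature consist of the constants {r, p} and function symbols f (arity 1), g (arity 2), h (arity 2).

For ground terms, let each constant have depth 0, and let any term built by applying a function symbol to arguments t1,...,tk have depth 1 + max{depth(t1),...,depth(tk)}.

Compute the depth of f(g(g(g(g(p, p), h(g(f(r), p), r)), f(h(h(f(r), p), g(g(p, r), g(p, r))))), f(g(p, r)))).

depth(g(p, p)) = 1 + max(0, 0) = 1
depth(f(r)) = 1 + depth(r) = 1 + 0 = 1
depth(g(f(r), p)) = 1 + max(1, 0) = 2
depth(h(g(f(r), p), r)) = 1 + max(2, 0) = 3
depth(g(g(p, p), h(g(f(r), p), r))) = 1 + max(1, 3) = 4
depth(h(f(r), p)) = 1 + max(1, 0) = 2
depth(g(p, r)) = 1 + max(0, 0) = 1
depth(g(g(p, r), g(p, r))) = 1 + max(1, 1) = 2
depth(h(h(f(r), p), g(g(p, r), g(p, r)))) = 1 + max(2, 2) = 3
depth(f(h(h(f(r), p), g(g(p, r), g(p, r))))) = 1 + depth(h(h(f(r), p), g(g(p, r), g(p, r)))) = 1 + 3 = 4
depth(g(g(g(p, p), h(g(f(r), p), r)), f(h(h(f(r), p), g(g(p, r), g(p, r)))))) = 1 + max(4, 4) = 5
depth(f(g(p, r))) = 1 + depth(g(p, r)) = 1 + 1 = 2
depth(g(g(g(g(p, p), h(g(f(r), p), r)), f(h(h(f(r), p), g(g(p, r), g(p, r))))), f(g(p, r)))) = 1 + max(5, 2) = 6
depth(f(g(g(g(g(p, p), h(g(f(r), p), r)), f(h(h(f(r), p), g(g(p, r), g(p, r))))), f(g(p, r))))) = 1 + depth(g(g(g(g(p, p), h(g(f(r), p), r)), f(h(h(f(r), p), g(g(p, r), g(p, r))))), f(g(p, r)))) = 1 + 6 = 7

7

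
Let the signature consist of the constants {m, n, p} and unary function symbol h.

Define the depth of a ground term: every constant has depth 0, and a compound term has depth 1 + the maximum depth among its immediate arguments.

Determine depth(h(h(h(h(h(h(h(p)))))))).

depth(h(p)) = 1 + depth(p) = 1 + 0 = 1
depth(h(h(p))) = 1 + depth(h(p)) = 1 + 1 = 2
depth(h(h(h(p)))) = 1 + depth(h(h(p))) = 1 + 2 = 3
depth(h(h(h(h(p))))) = 1 + depth(h(h(h(p)))) = 1 + 3 = 4
depth(h(h(h(h(h(p)))))) = 1 + depth(h(h(h(h(p))))) = 1 + 4 = 5
depth(h(h(h(h(h(h(p))))))) = 1 + depth(h(h(h(h(h(p)))))) = 1 + 5 = 6
depth(h(h(h(h(h(h(h(p)))))))) = 1 + depth(h(h(h(h(h(h(p))))))) = 1 + 6 = 7

7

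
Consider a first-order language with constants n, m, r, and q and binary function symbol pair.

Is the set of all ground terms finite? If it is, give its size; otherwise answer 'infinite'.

The signature has at least one function symbol (pair, arity 2) and at least one constant (n).
Iterating pair gives infinitely many distinct ground terms: n, pair(n, n), pair(pair(n, n), pair(n, n)), ...
So the Herbrand universe is infinite.

infinite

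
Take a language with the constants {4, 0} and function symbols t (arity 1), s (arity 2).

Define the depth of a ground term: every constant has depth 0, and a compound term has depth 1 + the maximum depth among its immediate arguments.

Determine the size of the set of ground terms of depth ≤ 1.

Write N_k for the number of ground terms of depth ≤ k. A term of depth ≤ k is either a constant or a function symbol applied to arguments of depth ≤ k−1, so N_k = 2 + N_{k-1} + N_{k-1}^2.
N_0 = 2
N_1 = 2 + 2 + 2^2 = 8
Explicitly: 4, 0, t(4), t(0), s(4, 4), s(4, 0), s(0, 4), s(0, 0).

8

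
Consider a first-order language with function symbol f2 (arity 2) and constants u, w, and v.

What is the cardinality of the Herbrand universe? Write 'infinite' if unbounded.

The signature has at least one function symbol (f2, arity 2) and at least one constant (u).
Iterating f2 gives infinitely many distinct ground terms: u, f2(u, u), f2(f2(u, u), f2(u, u)), ...
So the Herbrand universe is infinite.

infinite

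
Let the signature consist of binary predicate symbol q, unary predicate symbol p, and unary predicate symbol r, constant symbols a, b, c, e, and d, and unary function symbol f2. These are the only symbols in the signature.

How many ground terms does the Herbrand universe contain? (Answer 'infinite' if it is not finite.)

The signature has at least one function symbol (f2, arity 1) and at least one constant (a).
Iterating f2 gives infinitely many distinct ground terms: a, f2(a), f2(f2(a)), ...
So the Herbrand universe is infinite.

infinite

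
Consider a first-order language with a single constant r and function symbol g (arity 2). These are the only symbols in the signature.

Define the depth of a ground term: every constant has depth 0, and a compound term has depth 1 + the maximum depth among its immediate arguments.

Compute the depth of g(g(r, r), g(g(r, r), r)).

depth(g(r, r)) = 1 + max(0, 0) = 1
depth(g(g(r, r), r)) = 1 + max(1, 0) = 2
depth(g(g(r, r), g(g(r, r), r))) = 1 + max(1, 2) = 3

3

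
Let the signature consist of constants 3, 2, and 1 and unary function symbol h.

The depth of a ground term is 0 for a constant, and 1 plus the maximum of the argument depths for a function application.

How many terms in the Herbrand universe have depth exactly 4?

Count level by level. With function symbols h/1, the terms of depth ≤ k are the 3 constants together with each function applied to depth-≤(k−1) tuples, so N_k = 3 + N_{k-1}.
N_0 = 3
N_1 = 3 + 3 = 6
N_2 = 3 + 6 = 9
N_3 = 3 + 9 = 12
N_4 = 3 + 12 = 15
Terms of depth exactly 4: N_4 − N_3 = 15 − 12 = 3.

3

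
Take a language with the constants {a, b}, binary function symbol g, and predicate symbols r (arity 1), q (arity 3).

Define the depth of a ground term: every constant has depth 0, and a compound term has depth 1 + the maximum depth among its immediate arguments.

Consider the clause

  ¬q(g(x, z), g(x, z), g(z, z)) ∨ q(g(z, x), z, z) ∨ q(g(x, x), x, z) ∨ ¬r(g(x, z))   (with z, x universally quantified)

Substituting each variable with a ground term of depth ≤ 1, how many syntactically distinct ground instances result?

Ground terms of depth ≤ 1:
  Write N_k for the number of ground terms of depth ≤ k. A term of depth ≤ k is either a constant or a function symbol applied to arguments of depth ≤ k−1, so N_k = 2 + N_{k-1}^2.
  N_0 = 2
  N_1 = 2 + 2^2 = 6
  Explicitly: a, b, g(a, a), g(a, b), g(b, a), g(b, b).
So there are 6 ground terms available for substitution.
The clause has 2 distinct variables (z, x), each appearing in the body. In the free term algebra distinct substitutions yield syntactically distinct ground instances.
Number of ground instances = 6^2 = 36.

36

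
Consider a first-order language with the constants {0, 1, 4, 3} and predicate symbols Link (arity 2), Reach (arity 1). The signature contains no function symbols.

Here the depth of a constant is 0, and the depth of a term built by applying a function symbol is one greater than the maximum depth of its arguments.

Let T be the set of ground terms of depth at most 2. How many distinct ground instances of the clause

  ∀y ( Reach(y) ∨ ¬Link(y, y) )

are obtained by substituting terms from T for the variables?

4

Ground terms of depth ≤ 2:
  With no function symbols every ground term is a constant, so there are exactly 4 ground terms at every depth bound.
  N_0 = 4
  N_1 = 4
  N_2 = 4
  Explicitly: 0, 1, 4, 3.
So there are 4 ground terms available for substitution.
The body mentions the single quantified variable y; since ground terms form a free algebra, no two substitutions collapse to the same formula.
Number of ground instances = 4.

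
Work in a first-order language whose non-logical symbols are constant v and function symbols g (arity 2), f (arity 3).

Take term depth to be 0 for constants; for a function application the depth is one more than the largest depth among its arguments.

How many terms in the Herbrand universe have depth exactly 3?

Let N_k = |{terms of depth ≤ k}|. Then N_0 = 1 and N_k = 1 + N_{k-1}^2 + N_{k-1}^3 for k ≥ 1 (one summand per function symbol, arity giving the exponent).
N_0 = 1
N_1 = 1 + 1^2 + 1^3 = 3
N_2 = 1 + 3^2 + 3^3 = 37
N_3 = 1 + 37^2 + 37^3 = 52023
Terms of depth exactly 3: N_3 − N_2 = 52023 − 37 = 51986.

51986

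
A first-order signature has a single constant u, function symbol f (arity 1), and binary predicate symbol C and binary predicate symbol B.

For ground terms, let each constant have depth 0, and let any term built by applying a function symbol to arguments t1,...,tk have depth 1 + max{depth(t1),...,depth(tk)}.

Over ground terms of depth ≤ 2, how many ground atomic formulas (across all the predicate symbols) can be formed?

18

First count ground terms of depth ≤ 2.
If N_k denotes the number of depth-≤k ground terms, the 1 constant gives N_0 = 1, and each function symbol of arity r contributes N_{k-1}^r new terms at level k: N_k = 1 + N_{k-1}.
N_0 = 1
N_1 = 1 + 1 = 2
N_2 = 1 + 2 = 3
Explicitly: u, f(u), f(f(u)).
So |H| = 3.
For each predicate symbol, the number of ground atoms is |H| raised to its arity; summing:
  C: 3^2 = 9;  B: 3^2 = 9
Total ground atoms: 9 + 9 = 18.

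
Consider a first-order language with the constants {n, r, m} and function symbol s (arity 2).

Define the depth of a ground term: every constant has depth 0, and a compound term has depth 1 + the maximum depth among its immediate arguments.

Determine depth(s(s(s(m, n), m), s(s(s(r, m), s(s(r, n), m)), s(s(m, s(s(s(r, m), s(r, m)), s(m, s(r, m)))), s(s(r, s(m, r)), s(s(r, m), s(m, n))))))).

depth(s(m, n)) = 1 + max(0, 0) = 1
depth(s(s(m, n), m)) = 1 + max(1, 0) = 2
depth(s(r, m)) = 1 + max(0, 0) = 1
depth(s(r, n)) = 1 + max(0, 0) = 1
depth(s(s(r, n), m)) = 1 + max(1, 0) = 2
depth(s(s(r, m), s(s(r, n), m))) = 1 + max(1, 2) = 3
depth(s(s(r, m), s(r, m))) = 1 + max(1, 1) = 2
depth(s(m, s(r, m))) = 1 + max(0, 1) = 2
depth(s(s(s(r, m), s(r, m)), s(m, s(r, m)))) = 1 + max(2, 2) = 3
depth(s(m, s(s(s(r, m), s(r, m)), s(m, s(r, m))))) = 1 + max(0, 3) = 4
depth(s(m, r)) = 1 + max(0, 0) = 1
depth(s(r, s(m, r))) = 1 + max(0, 1) = 2
depth(s(s(r, m), s(m, n))) = 1 + max(1, 1) = 2
depth(s(s(r, s(m, r)), s(s(r, m), s(m, n)))) = 1 + max(2, 2) = 3
depth(s(s(m, s(s(s(r, m), s(r, m)), s(m, s(r, m)))), s(s(r, s(m, r)), s(s(r, m), s(m, n))))) = 1 + max(4, 3) = 5
depth(s(s(s(r, m), s(s(r, n), m)), s(s(m, s(s(s(r, m), s(r, m)), s(m, s(r, m)))), s(s(r, s(m, r)), s(s(r, m), s(m, n)))))) = 1 + max(3, 5) = 6
depth(s(s(s(m, n), m), s(s(s(r, m), s(s(r, n), m)), s(s(m, s(s(s(r, m), s(r, m)), s(m, s(r, m)))), s(s(r, s(m, r)), s(s(r, m), s(m, n))))))) = 1 + max(2, 6) = 7

7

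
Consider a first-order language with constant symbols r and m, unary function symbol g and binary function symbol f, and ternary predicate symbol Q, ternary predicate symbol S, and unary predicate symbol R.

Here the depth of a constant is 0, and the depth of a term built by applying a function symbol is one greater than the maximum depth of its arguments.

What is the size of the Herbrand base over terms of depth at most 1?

1032

First count ground terms of depth ≤ 1.
Let N_k count ground terms of depth at most k. Each non-constant term of depth ≤ k is some function symbol applied to depth-≤(k−1) arguments, giving N_k = 2 + N_{k-1} + N_{k-1}^2.
N_0 = 2
N_1 = 2 + 2 + 2^2 = 8
Explicitly: r, m, g(r), g(m), f(r, r), f(r, m), f(m, r), f(m, m).
So |H| = 8.
For each predicate symbol, the number of ground atoms is |H| raised to its arity; summing:
  Q: 8^3 = 512;  S: 8^3 = 512;  R: 8
Total ground atoms: 512 + 512 + 8 = 1032.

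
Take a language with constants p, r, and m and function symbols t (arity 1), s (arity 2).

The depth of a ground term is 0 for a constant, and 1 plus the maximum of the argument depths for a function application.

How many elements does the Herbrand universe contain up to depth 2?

If N_k denotes the number of depth-≤k ground terms, the 3 constants give N_0 = 3, and each function symbol of arity r contributes N_{k-1}^r new terms at level k: N_k = 3 + N_{k-1} + N_{k-1}^2.
N_0 = 3
N_1 = 3 + 3 + 3^2 = 15
N_2 = 3 + 15 + 15^2 = 243

243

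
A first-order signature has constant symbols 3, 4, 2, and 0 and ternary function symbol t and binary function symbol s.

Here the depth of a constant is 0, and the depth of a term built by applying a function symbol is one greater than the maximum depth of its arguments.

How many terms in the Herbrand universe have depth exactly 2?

599680

Let N_k count ground terms of depth at most k. Each non-constant term of depth ≤ k is some function symbol applied to depth-≤(k−1) arguments, giving N_k = 4 + N_{k-1}^3 + N_{k-1}^2.
N_0 = 4
N_1 = 4 + 4^3 + 4^2 = 84
N_2 = 4 + 84^3 + 84^2 = 599764
Terms of depth exactly 2: N_2 − N_1 = 599764 − 84 = 599680.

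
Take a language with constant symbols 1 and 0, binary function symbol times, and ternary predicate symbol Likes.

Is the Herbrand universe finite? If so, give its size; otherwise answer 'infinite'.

infinite

The signature has at least one function symbol (times, arity 2) and at least one constant (1).
Iterating times gives infinitely many distinct ground terms: 1, times(1, 1), times(times(1, 1), times(1, 1)), ...
So the Herbrand universe is infinite.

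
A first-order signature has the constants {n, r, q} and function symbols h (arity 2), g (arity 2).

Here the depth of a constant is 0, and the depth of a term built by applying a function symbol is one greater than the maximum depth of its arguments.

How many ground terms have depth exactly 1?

Count level by level. With function symbols h/2, g/2, the terms of depth ≤ k are the 3 constants together with each function applied to depth-≤(k−1) tuples, so N_k = 3 + N_{k-1}^2 + N_{k-1}^2.
N_0 = 3
N_1 = 3 + 3^2 + 3^2 = 21
Terms of depth exactly 1: N_1 − N_0 = 21 − 3 = 18.

18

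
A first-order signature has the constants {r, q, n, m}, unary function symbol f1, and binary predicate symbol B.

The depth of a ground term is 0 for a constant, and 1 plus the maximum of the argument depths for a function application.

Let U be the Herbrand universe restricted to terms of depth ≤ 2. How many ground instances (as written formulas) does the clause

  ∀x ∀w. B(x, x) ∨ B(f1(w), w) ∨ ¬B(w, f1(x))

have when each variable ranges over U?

Ground terms of depth ≤ 2:
  If N_k denotes the number of depth-≤k ground terms, the 4 constants give N_0 = 4, and each function symbol of arity r contributes N_{k-1}^r new terms at level k: N_k = 4 + N_{k-1}.
  N_0 = 4
  N_1 = 4 + 4 = 8
  N_2 = 4 + 8 = 12
  Explicitly: r, q, n, m, f1(r), f1(q), f1(n), f1(m), f1(f1(r)), f1(f1(q)), f1(f1(n)), f1(f1(m)).
So there are 12 ground terms available for substitution.
The body mentions every one of the 2 quantified variables; since ground terms form a free algebra, no two substitutions collapse to the same formula.
Number of ground instances = 12^2 = 144.

144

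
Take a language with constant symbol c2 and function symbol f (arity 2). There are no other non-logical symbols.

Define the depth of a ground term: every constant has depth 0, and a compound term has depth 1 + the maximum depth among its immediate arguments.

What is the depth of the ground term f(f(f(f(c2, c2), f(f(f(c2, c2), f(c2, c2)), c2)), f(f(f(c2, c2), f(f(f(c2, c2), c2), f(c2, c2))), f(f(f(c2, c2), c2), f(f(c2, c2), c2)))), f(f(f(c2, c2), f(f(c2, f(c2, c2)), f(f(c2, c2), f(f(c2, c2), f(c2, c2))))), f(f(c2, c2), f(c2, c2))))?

7

depth(f(c2, c2)) = 1 + max(0, 0) = 1
depth(f(f(c2, c2), f(c2, c2))) = 1 + max(1, 1) = 2
depth(f(f(f(c2, c2), f(c2, c2)), c2)) = 1 + max(2, 0) = 3
depth(f(f(c2, c2), f(f(f(c2, c2), f(c2, c2)), c2))) = 1 + max(1, 3) = 4
depth(f(f(c2, c2), c2)) = 1 + max(1, 0) = 2
depth(f(f(f(c2, c2), c2), f(c2, c2))) = 1 + max(2, 1) = 3
depth(f(f(c2, c2), f(f(f(c2, c2), c2), f(c2, c2)))) = 1 + max(1, 3) = 4
depth(f(f(f(c2, c2), c2), f(f(c2, c2), c2))) = 1 + max(2, 2) = 3
depth(f(f(f(c2, c2), f(f(f(c2, c2), c2), f(c2, c2))), f(f(f(c2, c2), c2), f(f(c2, c2), c2)))) = 1 + max(4, 3) = 5
depth(f(f(f(c2, c2), f(f(f(c2, c2), f(c2, c2)), c2)), f(f(f(c2, c2), f(f(f(c2, c2), c2), f(c2, c2))), f(f(f(c2, c2), c2), f(f(c2, c2), c2))))) = 1 + max(4, 5) = 6
depth(f(c2, f(c2, c2))) = 1 + max(0, 1) = 2
depth(f(f(c2, c2), f(f(c2, c2), f(c2, c2)))) = 1 + max(1, 2) = 3
depth(f(f(c2, f(c2, c2)), f(f(c2, c2), f(f(c2, c2), f(c2, c2))))) = 1 + max(2, 3) = 4
depth(f(f(c2, c2), f(f(c2, f(c2, c2)), f(f(c2, c2), f(f(c2, c2), f(c2, c2)))))) = 1 + max(1, 4) = 5
depth(f(f(f(c2, c2), f(f(c2, f(c2, c2)), f(f(c2, c2), f(f(c2, c2), f(c2, c2))))), f(f(c2, c2), f(c2, c2)))) = 1 + max(5, 2) = 6
depth(f(f(f(f(c2, c2), f(f(f(c2, c2), f(c2, c2)), c2)), f(f(f(c2, c2), f(f(f(c2, c2), c2), f(c2, c2))), f(f(f(c2, c2), c2), f(f(c2, c2), c2)))), f(f(f(c2, c2), f(f(c2, f(c2, c2)), f(f(c2, c2), f(f(c2, c2), f(c2, c2))))), f(f(c2, c2), f(c2, c2))))) = 1 + max(6, 6) = 7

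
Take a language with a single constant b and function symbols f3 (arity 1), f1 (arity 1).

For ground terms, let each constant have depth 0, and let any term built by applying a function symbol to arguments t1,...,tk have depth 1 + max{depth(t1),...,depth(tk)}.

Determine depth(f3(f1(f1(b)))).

depth(f1(b)) = 1 + depth(b) = 1 + 0 = 1
depth(f1(f1(b))) = 1 + depth(f1(b)) = 1 + 1 = 2
depth(f3(f1(f1(b)))) = 1 + depth(f1(f1(b))) = 1 + 2 = 3

3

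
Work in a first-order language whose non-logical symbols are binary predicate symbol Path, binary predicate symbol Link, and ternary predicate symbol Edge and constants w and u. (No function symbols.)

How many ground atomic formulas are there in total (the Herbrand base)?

With no function symbols, the Herbrand universe is just the 2 constants.
Ground atoms per predicate: Path: 2^2 = 4, Link: 2^2 = 4, Edge: 2^3 = 8.
Herbrand base size = 4 + 4 + 8 = 16.

16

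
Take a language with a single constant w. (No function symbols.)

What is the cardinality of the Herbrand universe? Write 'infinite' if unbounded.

There are no function symbols, so the only ground term is the single constant.
The Herbrand universe is {w}, finite with 1 element.

1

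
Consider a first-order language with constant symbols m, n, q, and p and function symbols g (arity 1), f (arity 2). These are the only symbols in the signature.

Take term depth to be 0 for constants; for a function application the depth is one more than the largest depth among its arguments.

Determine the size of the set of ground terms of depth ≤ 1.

24

Let N_k count ground terms of depth at most k. Each non-constant term of depth ≤ k is some function symbol applied to depth-≤(k−1) arguments, giving N_k = 4 + N_{k-1} + N_{k-1}^2.
N_0 = 4
N_1 = 4 + 4 + 4^2 = 24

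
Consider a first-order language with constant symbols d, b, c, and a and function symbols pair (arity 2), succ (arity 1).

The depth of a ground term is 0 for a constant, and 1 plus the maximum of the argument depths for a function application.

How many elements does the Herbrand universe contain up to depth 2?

604

Let N_k = |{terms of depth ≤ k}|. Then N_0 = 4 and N_k = 4 + N_{k-1}^2 + N_{k-1} for k ≥ 1 (one summand per function symbol, arity giving the exponent).
N_0 = 4
N_1 = 4 + 4^2 + 4 = 24
N_2 = 4 + 24^2 + 24 = 604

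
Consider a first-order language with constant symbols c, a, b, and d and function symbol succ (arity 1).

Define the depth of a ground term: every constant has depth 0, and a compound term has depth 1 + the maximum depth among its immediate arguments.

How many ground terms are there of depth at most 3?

Let N_k = |{terms of depth ≤ k}|. Then N_0 = 4 and N_k = 4 + N_{k-1} for k ≥ 1 (one summand per function symbol, arity giving the exponent).
N_0 = 4
N_1 = 4 + 4 = 8
N_2 = 4 + 8 = 12
N_3 = 4 + 12 = 16

16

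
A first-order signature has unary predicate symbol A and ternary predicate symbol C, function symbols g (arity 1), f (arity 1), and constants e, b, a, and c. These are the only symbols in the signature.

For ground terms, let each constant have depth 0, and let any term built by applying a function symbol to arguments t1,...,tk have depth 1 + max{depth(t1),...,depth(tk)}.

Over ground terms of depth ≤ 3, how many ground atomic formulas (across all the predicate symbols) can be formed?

216060

First count ground terms of depth ≤ 3.
Write N_k for the number of ground terms of depth ≤ k. A term of depth ≤ k is either a constant or a function symbol applied to arguments of depth ≤ k−1, so N_k = 4 + N_{k-1} + N_{k-1}.
N_0 = 4
N_1 = 4 + 4 + 4 = 12
N_2 = 4 + 12 + 12 = 28
N_3 = 4 + 28 + 28 = 60
So |H| = 60.
For each predicate symbol, the number of ground atoms is |H| raised to its arity; summing:
  A: 60;  C: 60^3 = 216000
Total ground atoms: 60 + 216000 = 216060.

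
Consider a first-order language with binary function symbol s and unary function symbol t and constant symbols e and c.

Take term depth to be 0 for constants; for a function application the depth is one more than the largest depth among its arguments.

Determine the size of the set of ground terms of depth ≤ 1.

Write N_k for the number of ground terms of depth ≤ k. A term of depth ≤ k is either a constant or a function symbol applied to arguments of depth ≤ k−1, so N_k = 2 + N_{k-1}^2 + N_{k-1}.
N_0 = 2
N_1 = 2 + 2^2 + 2 = 8
Explicitly: e, c, s(e, e), s(e, c), s(c, e), s(c, c), t(e), t(c).

8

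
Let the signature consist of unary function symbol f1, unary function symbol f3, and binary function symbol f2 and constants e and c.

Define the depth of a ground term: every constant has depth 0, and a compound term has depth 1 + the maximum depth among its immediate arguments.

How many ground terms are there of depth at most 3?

15130

Let N_k count ground terms of depth at most k. Each non-constant term of depth ≤ k is some function symbol applied to depth-≤(k−1) arguments, giving N_k = 2 + N_{k-1} + N_{k-1} + N_{k-1}^2.
N_0 = 2
N_1 = 2 + 2 + 2 + 2^2 = 10
N_2 = 2 + 10 + 10 + 10^2 = 122
N_3 = 2 + 122 + 122 + 122^2 = 15130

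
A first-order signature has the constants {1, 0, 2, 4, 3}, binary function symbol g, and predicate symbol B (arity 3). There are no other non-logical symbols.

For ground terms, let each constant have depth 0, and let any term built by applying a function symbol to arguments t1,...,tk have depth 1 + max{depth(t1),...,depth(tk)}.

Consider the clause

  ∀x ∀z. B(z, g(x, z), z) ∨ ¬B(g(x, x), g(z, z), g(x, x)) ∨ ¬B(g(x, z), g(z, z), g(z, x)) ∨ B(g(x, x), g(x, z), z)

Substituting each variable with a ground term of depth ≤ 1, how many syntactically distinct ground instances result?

Ground terms of depth ≤ 1:
  Count level by level. With function symbols g/2, the terms of depth ≤ k are the 5 constants together with each function applied to depth-≤(k−1) tuples, so N_k = 5 + N_{k-1}^2.
  N_0 = 5
  N_1 = 5 + 5^2 = 30
So there are 30 ground terms available for substitution.
There are 2 variables to instantiate (x, z), each occurring in at least one literal, so different choices give different ground instances.
Number of ground instances = 30^2 = 900.

900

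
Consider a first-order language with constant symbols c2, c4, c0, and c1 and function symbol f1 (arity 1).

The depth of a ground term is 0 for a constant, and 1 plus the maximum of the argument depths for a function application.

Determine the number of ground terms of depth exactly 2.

4

Count level by level. With function symbols f1/1, the terms of depth ≤ k are the 4 constants together with each function applied to depth-≤(k−1) tuples, so N_k = 4 + N_{k-1}.
N_0 = 4
N_1 = 4 + 4 = 8
N_2 = 4 + 8 = 12
Terms of depth exactly 2: N_2 − N_1 = 12 − 8 = 4.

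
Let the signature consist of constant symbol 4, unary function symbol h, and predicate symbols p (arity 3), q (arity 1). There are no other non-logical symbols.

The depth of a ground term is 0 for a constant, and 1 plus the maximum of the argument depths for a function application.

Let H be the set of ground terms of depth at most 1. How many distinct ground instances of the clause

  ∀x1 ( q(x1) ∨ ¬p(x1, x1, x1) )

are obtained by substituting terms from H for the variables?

Ground terms of depth ≤ 1:
  Let N_k = |{terms of depth ≤ k}|. Then N_0 = 1 and N_k = 1 + N_{k-1} for k ≥ 1 (one summand per function symbol, arity giving the exponent).
  N_0 = 1
  N_1 = 1 + 1 = 2
So there are 2 ground terms available for substitution.
The body mentions the single quantified variable x1; since ground terms form a free algebra, no two substitutions collapse to the same formula.
Number of ground instances = 2.

2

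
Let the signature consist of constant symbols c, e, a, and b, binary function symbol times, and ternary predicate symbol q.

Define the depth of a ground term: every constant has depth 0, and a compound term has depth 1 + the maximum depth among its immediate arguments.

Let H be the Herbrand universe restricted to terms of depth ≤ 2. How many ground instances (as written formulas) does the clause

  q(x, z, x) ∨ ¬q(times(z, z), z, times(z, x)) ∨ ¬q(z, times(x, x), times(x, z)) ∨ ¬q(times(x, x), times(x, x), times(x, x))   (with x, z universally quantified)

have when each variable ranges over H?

163216

Ground terms of depth ≤ 2:
  Let N_k count ground terms of depth at most k. Each non-constant term of depth ≤ k is some function symbol applied to depth-≤(k−1) arguments, giving N_k = 4 + N_{k-1}^2.
  N_0 = 4
  N_1 = 4 + 4^2 = 20
  N_2 = 4 + 20^2 = 404
So there are 404 ground terms available for substitution.
The body mentions every one of the 2 quantified variables; since ground terms form a free algebra, no two substitutions collapse to the same formula.
Number of ground instances = 404^2 = 163216.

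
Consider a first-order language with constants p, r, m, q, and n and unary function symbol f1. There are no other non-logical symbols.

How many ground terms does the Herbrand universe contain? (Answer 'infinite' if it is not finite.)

infinite

The signature has at least one function symbol (f1, arity 1) and at least one constant (p).
Iterating f1 gives infinitely many distinct ground terms: p, f1(p), f1(f1(p)), ...
So the Herbrand universe is infinite.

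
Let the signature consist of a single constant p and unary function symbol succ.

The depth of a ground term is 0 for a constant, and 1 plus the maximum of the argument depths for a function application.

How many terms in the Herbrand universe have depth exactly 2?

Let N_k = |{terms of depth ≤ k}|. Then N_0 = 1 and N_k = 1 + N_{k-1} for k ≥ 1 (one summand per function symbol, arity giving the exponent).
N_0 = 1
N_1 = 1 + 1 = 2
N_2 = 1 + 2 = 3
Terms of depth exactly 2: N_2 − N_1 = 3 − 2 = 1.

1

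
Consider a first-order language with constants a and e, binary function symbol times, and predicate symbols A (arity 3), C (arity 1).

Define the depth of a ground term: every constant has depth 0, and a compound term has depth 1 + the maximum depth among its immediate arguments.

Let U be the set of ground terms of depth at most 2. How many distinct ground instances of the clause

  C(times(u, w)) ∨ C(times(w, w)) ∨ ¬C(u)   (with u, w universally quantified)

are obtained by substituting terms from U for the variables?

Ground terms of depth ≤ 2:
  Count level by level. With function symbols times/2, the terms of depth ≤ k are the 2 constants together with each function applied to depth-≤(k−1) tuples, so N_k = 2 + N_{k-1}^2.
  N_0 = 2
  N_1 = 2 + 2^2 = 6
  N_2 = 2 + 6^2 = 38
So there are 38 ground terms available for substitution.
The clause has 2 distinct variables (u, w), each appearing in the body. In the free term algebra distinct substitutions yield syntactically distinct ground instances.
Number of ground instances = 38^2 = 1444.

1444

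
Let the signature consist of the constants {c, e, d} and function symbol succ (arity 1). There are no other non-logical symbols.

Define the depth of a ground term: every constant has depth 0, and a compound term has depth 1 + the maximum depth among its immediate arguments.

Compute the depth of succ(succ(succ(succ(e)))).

depth(succ(e)) = 1 + depth(e) = 1 + 0 = 1
depth(succ(succ(e))) = 1 + depth(succ(e)) = 1 + 1 = 2
depth(succ(succ(succ(e)))) = 1 + depth(succ(succ(e))) = 1 + 2 = 3
depth(succ(succ(succ(succ(e))))) = 1 + depth(succ(succ(succ(e)))) = 1 + 3 = 4

4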